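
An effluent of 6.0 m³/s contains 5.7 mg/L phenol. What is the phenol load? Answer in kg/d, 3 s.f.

2950 kg/d

Mass flux = Q·C = 6 m³/s × 5.7 g/m³ = 34.2 g/s.
= 34.2 g/s × 86.4 = 2955 kg/d.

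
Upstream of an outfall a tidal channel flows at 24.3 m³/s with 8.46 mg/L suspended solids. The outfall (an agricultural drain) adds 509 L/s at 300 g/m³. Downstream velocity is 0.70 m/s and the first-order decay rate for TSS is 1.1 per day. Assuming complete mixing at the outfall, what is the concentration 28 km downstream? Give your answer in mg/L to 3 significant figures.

8.68 mg/L

509 L/s = 0.509 m³/s.
After complete mixing, C₀ = (0.509·300 + 24.3·8.46) / 24.81 = 14.44 mg/L.
Travel time t = 2.8e+04 m / 0.70 m/s = 4e+04 s = 0.463 d.
C = 14.44·exp(−1.1·0.463) = 14.44·0.6009 = 8.678 mg/L.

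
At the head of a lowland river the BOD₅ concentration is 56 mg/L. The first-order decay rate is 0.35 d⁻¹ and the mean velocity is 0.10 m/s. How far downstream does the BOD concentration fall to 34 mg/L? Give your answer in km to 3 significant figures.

12.3 km

From C = C₀·e^(−kt), t = ln(C₀/C)/k = ln(56/34)/0.35 = 0.499/0.35 = 1.426 d.
Distance = v·t = 0.10 m/s × 1.232e+05 s = 1.232e+04 m = 12.32 km.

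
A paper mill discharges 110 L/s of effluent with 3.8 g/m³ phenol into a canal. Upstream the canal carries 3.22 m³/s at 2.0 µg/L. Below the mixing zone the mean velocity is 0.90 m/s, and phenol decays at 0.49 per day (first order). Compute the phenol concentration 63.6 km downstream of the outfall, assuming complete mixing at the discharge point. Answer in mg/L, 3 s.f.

110 L/s = 0.11 m³/s.
2.0 µg/L = 0.002 mg/L.
After complete mixing, C₀ = (0.11·3.8 + 3.22·0.002) / 3.33 = 0.1275 mg/L.
Travel time t = 6.36e+04 m / 0.90 m/s = 7.067e+04 s = 0.8179 d.
C = 0.1275·exp(−0.49·0.8179) = 0.1275·0.6698 = 0.08537 mg/L.

0.0854 mg/L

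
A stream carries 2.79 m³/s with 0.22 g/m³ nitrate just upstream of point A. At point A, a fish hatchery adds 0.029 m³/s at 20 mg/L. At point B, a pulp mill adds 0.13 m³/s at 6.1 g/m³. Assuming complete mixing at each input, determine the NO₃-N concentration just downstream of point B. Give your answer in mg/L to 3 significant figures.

After input A: C = (2.79·0.22 + 0.029·20) / 2.819 = 0.4235 mg/L.
After input B: C = (2.819·0.4235 + 0.13·6.1) / 2.949 = 0.6737 mg/L.

0.674 mg/L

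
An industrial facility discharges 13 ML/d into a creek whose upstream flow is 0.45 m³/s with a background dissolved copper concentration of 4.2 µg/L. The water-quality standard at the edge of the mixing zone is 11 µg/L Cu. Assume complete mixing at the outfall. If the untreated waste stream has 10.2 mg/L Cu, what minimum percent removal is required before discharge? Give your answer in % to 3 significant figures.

99.7 %

13 ML/d = 0.1505 m³/s.
4.2 µg/L = 0.0042 mg/L.
11 µg/L = 0.011 mg/L.
Mass balance: 0.011·0.6005 = 0.1505·Cₑ + 0.45·0.0042.
Cₑ = (0.006605 − 0.00189) / 0.1505 = 0.03134 mg/L.
Required removal = 1 − 0.03134/10.2 = 99.69 %.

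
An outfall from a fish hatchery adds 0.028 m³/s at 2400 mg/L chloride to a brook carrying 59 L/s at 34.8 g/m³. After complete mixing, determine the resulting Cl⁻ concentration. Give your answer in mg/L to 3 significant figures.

59 L/s = 0.059 m³/s.
Conservation of mass across the mixing zone: C = (0.028·2400 + 0.059·34.8) / (0.028 + 0.059) = 69.25/0.087 = 796 mg/L.

796 mg/L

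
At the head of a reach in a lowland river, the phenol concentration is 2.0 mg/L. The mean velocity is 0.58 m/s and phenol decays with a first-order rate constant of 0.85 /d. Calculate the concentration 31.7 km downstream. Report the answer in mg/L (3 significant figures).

Travel time t = 31.7 km / 0.58 m/s = 3.17e+04/0.58 = 5.466e+04 s = 0.6326 d.
First-order decay: C = 2.0·exp(−0.85·0.6326) = 2.0·0.5841 = 1.168 mg/L.

1.17 mg/L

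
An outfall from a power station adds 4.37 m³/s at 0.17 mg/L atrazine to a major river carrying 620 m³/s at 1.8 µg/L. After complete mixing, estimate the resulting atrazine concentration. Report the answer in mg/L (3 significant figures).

1.8 µg/L = 0.0018 mg/L.
Flow-weighted mixing gives C = (4.37·0.17 + 620·0.0018) / (4.37 + 620) = 1.859/624.4 = 0.002977 mg/L.

0.00298 mg/L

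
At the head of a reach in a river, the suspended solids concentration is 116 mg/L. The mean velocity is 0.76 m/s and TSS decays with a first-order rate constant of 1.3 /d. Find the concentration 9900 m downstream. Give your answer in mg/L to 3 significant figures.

95.4 mg/L

Travel time t = 9900 m / 0.76 m/s = 9900/0.76 = 1.303e+04 s = 0.1508 d.
First-order decay: C = 116·exp(−1.3·0.1508) = 116·0.822 = 95.35 mg/L.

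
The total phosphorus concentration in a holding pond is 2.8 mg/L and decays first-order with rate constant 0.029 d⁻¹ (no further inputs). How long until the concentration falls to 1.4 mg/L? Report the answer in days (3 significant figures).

23.9 d

t = ln(C₀/C)/k = ln(2.8/1.4)/0.029 = 0.6931/0.029 = 23.9 d.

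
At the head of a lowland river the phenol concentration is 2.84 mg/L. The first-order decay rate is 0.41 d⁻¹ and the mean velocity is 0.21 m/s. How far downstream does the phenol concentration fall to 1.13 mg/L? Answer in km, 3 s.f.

From C = C₀·e^(−kt), t = ln(C₀/C)/k = ln(2.84/1.13)/0.41 = 0.9216/0.41 = 2.248 d.
Distance = v·t = 0.21 m/s × 1.942e+05 s = 4.078e+04 m = 40.78 km.

40.8 km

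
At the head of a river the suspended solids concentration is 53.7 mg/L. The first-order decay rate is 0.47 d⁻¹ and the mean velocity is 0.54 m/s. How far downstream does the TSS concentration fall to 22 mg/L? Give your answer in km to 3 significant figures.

88.6 km

From C = C₀·e^(−kt), t = ln(C₀/C)/k = ln(53.7/22)/0.47 = 0.8924/0.47 = 1.899 d.
Distance = v·t = 0.54 m/s × 1.64e+05 s = 8.858e+04 m = 88.58 km.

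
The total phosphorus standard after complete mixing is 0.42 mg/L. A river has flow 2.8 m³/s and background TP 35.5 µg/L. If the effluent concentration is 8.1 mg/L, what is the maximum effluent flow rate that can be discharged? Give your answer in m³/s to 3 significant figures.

35.5 µg/L = 0.0355 mg/L.
Mass balance at complete mixing: C_std·(Q_w + Q_r) = Q_w·C_e + Q_r·C_b.
Rearranging, Q_w = Q_r·(C_std − C_b)/(C_e − C_std) = 2.8·(0.42 − 0.0355) / (8.1 − 0.42) = 0.1402 m³/s.

0.140 m³/s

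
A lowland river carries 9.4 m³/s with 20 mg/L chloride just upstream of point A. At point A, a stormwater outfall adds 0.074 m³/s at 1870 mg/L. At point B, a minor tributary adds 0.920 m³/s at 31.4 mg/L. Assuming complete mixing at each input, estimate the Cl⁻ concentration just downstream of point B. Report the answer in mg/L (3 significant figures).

34.2 mg/L

After input A: C = (9.4·20 + 0.074·1870) / 9.474 = 34.45 mg/L.
After input B: C = (9.474·34.45 + 0.92·31.4) / 10.39 = 34.18 mg/L.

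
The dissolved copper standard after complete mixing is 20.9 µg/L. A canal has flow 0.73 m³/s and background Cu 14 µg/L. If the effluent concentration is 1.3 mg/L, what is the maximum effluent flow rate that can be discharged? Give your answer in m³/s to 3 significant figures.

0.00394 m³/s

14 µg/L = 0.014 mg/L.
20.9 µg/L = 0.0209 mg/L.
Mass balance at complete mixing: C_std·(Q_w + Q_r) = Q_w·C_e + Q_r·C_b.
Rearranging, Q_w = Q_r·(C_std − C_b)/(C_e − C_std) = 0.73·(0.0209 − 0.014) / (1.3 − 0.0209) = 0.003938 m³/s.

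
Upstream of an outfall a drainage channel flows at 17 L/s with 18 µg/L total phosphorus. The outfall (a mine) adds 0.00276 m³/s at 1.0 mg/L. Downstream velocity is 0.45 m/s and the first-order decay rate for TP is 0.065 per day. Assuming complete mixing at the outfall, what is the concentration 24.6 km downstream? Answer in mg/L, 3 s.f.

0.149 mg/L

17 L/s = 0.017 m³/s.
18 µg/L = 0.018 mg/L.
After complete mixing, C₀ = (0.00276·1 + 0.017·0.018) / 0.01976 = 0.1552 mg/L.
Travel time t = 2.46e+04 m / 0.45 m/s = 5.467e+04 s = 0.6327 d.
C = 0.1552·exp(−0.065·0.6327) = 0.1552·0.9597 = 0.1489 mg/L.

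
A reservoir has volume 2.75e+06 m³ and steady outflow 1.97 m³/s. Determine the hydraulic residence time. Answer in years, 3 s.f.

Q = 1.97 m³/s × 3.156e+07 s/yr = 6.217e+07 m³/yr.
Hydraulic residence time τ = V/Q = 2.75e+06/6.217e+07 = 0.04423 yr.

0.0442 yr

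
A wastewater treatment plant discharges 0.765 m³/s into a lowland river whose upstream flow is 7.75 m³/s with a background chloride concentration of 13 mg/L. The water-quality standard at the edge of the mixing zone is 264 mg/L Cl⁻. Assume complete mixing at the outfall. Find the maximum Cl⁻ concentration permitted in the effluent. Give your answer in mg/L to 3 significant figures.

2810 mg/L

Mass balance: 264·8.515 = 0.765·Cₑ + 7.75·13.
Cₑ = (2248 − 100.8) / 0.765 = 2807 mg/L.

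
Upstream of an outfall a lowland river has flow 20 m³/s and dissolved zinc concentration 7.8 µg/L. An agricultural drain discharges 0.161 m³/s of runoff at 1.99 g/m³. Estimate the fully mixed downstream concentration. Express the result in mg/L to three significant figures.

7.8 µg/L = 0.0078 mg/L.
Conservation of mass across the mixing zone: C = (0.161·1.99 + 20·0.0078) / (0.161 + 20) = 0.4764/20.16 = 0.02363 mg/L.

0.0236 mg/L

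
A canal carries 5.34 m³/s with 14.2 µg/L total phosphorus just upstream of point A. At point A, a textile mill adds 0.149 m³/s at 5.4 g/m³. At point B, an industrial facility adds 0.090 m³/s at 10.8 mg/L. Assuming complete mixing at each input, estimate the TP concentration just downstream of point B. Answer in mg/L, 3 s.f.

0.332 mg/L

14.2 µg/L = 0.0142 mg/L.
After input A: C = (5.34·0.0142 + 0.149·5.4) / 5.489 = 0.1604 mg/L.
After input B: C = (5.489·0.1604 + 0.09·10.8) / 5.579 = 0.332 mg/L.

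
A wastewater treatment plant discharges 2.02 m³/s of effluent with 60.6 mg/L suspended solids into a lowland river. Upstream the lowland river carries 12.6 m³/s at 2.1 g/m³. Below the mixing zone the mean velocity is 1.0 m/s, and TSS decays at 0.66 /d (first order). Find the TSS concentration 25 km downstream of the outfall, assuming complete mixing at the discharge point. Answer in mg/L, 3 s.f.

8.41 mg/L

After complete mixing, C₀ = (2.02·60.6 + 12.6·2.1) / 14.62 = 10.18 mg/L.
Travel time t = 2.5e+04 m / 1.0 m/s = 2.5e+04 s = 0.2894 d.
C = 10.18·exp(−0.66·0.2894) = 10.18·0.8262 = 8.413 mg/L.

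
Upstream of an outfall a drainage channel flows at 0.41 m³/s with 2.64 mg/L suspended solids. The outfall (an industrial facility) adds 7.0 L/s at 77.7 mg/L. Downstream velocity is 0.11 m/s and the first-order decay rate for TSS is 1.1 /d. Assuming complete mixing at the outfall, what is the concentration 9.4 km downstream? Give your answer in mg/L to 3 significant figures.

1.31 mg/L

7.0 L/s = 0.007 m³/s.
After complete mixing, C₀ = (0.007·77.7 + 0.41·2.64) / 0.417 = 3.9 mg/L.
Travel time t = 9400 m / 0.11 m/s = 8.545e+04 s = 0.9891 d.
C = 3.9·exp(−1.1·0.9891) = 3.9·0.3369 = 1.314 mg/L.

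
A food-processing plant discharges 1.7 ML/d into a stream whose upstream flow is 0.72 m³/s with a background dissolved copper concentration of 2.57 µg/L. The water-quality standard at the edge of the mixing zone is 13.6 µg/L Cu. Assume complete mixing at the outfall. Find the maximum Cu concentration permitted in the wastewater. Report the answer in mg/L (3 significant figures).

1.7 ML/d = 0.01968 m³/s.
2.57 µg/L = 0.00257 mg/L.
13.6 µg/L = 0.0136 mg/L.
Mass balance: 0.0136·0.7397 = 0.01968·Cₑ + 0.72·0.00257.
Cₑ = (0.01006 − 0.00185) / 0.01968 = 0.4172 mg/L.

0.417 mg/L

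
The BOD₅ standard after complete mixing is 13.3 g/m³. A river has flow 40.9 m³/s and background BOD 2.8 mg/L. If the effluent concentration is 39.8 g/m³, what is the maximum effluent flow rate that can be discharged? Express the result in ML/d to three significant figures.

1400 ML/d

Mass balance at complete mixing: C_std·(Q_w + Q_r) = Q_w·C_e + Q_r·C_b.
Rearranging, Q_w = Q_r·(C_std − C_b)/(C_e − C_std) = 40.9·(13.3 − 2.8) / (39.8 − 13.3) = 16.21 m³/s.
= 1400 ML/d.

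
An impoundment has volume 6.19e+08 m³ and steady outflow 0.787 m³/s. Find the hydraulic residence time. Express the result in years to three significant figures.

Q = 0.787 m³/s × 3.156e+07 s/yr = 2.484e+07 m³/yr.
Hydraulic residence time τ = V/Q = 6.19e+08/2.484e+07 = 24.92 yr.

24.9 yr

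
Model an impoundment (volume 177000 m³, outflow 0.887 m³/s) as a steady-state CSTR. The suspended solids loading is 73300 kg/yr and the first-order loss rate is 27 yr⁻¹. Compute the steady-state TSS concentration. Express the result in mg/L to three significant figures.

Outflow Q = 0.887 m³/s × 3.156e+07 s/yr = 2.799e+07 m³/yr.
Steady-state CSTR mass balance: W = Q·C + k·V·C, so C = W/(Q + kV).
Q + kV = 2.799e+07 + 27·177000 = 3.277e+07 m³/yr.
C = 73300/3.277e+07 = 0.002237 kg/m³ = 2.237 mg/L.

2.24 mg/L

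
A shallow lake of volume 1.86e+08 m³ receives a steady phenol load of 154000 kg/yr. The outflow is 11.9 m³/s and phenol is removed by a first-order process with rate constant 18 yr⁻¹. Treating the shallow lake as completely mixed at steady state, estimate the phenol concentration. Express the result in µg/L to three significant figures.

Outflow Q = 11.9 m³/s × 3.156e+07 s/yr = 3.755e+08 m³/yr.
Steady-state CSTR mass balance: W = Q·C + k·V·C, so C = W/(Q + kV).
Q + kV = 3.755e+08 + 18·1.86e+08 = 3.724e+09 m³/yr.
C = 154000/3.724e+09 = 4.136e-05 kg/m³ = 0.04136 mg/L = 41.36 µg/L.

41.4 µg/L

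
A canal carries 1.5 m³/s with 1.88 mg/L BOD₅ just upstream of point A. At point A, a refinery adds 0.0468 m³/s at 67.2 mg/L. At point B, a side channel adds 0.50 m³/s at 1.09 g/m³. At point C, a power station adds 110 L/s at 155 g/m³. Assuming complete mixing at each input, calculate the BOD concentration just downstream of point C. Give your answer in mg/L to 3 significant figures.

After input A: C = (1.5·1.88 + 0.0468·67.2) / 1.547 = 3.856 mg/L.
After input B: C = (1.547·3.856 + 0.5·1.09) / 2.047 = 3.181 mg/L.
110 L/s = 0.11 m³/s.
After input C: C = (2.047·3.181 + 0.11·155) / 2.157 = 10.92 mg/L.

10.9 mg/L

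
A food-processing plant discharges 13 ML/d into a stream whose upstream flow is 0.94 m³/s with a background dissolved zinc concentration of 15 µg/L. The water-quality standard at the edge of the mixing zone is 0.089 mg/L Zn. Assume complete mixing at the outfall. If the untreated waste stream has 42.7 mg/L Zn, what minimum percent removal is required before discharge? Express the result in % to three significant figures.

13 ML/d = 0.1505 m³/s.
15 µg/L = 0.015 mg/L.
Mass balance: 0.089·1.09 = 0.1505·Cₑ + 0.94·0.015.
Cₑ = (0.09705 − 0.0141) / 0.1505 = 0.5513 mg/L.
Required removal = 1 − 0.5513/42.7 = 98.71 %.

98.7 %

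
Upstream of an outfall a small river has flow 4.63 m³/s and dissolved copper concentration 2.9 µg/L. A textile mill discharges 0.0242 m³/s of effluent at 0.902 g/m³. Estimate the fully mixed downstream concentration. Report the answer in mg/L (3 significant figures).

0.00757 mg/L

2.9 µg/L = 0.0029 mg/L.
By mass balance at complete mixing, C = (0.0242·0.902 + 4.63·0.0029) / (0.0242 + 4.63) = 0.03526/4.654 = 0.007575 mg/L.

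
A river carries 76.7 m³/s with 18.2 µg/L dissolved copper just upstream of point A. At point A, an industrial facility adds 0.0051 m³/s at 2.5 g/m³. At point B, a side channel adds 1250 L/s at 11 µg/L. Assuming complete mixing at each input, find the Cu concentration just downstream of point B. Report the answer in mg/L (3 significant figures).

18.2 µg/L = 0.0182 mg/L.
After input A: C = (76.7·0.0182 + 0.0051·2.5) / 76.71 = 0.01837 mg/L.
1250 L/s = 1.25 m³/s.
11 µg/L = 0.011 mg/L.
After input B: C = (76.71·0.01837 + 1.25·0.011) / 77.96 = 0.01825 mg/L.

0.0182 mg/L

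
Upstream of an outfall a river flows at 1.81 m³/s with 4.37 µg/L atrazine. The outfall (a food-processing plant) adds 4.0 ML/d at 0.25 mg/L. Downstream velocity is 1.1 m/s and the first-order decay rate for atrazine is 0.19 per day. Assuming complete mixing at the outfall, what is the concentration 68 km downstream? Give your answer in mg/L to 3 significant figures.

4.0 ML/d = 0.0463 m³/s.
4.37 µg/L = 0.00437 mg/L.
After complete mixing, C₀ = (0.0463·0.25 + 1.81·0.00437) / 1.856 = 0.0105 mg/L.
Travel time t = 6.8e+04 m / 1.1 m/s = 6.182e+04 s = 0.7155 d.
C = 0.0105·exp(−0.19·0.7155) = 0.0105·0.8729 = 0.009162 mg/L.

0.00916 mg/L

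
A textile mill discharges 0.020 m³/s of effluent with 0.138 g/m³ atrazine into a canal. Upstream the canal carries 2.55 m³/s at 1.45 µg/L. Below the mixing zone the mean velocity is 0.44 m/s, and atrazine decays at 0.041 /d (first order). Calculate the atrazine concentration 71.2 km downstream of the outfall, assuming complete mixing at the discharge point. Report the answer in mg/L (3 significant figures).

1.45 µg/L = 0.00145 mg/L.
After complete mixing, C₀ = (0.02·0.138 + 2.55·0.00145) / 2.57 = 0.002513 mg/L.
Travel time t = 7.12e+04 m / 0.44 m/s = 1.618e+05 s = 1.873 d.
C = 0.002513·exp(−0.041·1.873) = 0.002513·0.9261 = 0.002327 mg/L.

0.00233 mg/L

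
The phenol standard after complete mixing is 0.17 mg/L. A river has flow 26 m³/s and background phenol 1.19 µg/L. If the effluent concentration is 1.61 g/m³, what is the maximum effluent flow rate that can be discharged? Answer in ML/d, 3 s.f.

1.19 µg/L = 0.00119 mg/L.
Mass balance at complete mixing: C_std·(Q_w + Q_r) = Q_w·C_e + Q_r·C_b.
Rearranging, Q_w = Q_r·(C_std − C_b)/(C_e − C_std) = 26·(0.17 − 0.00119) / (1.61 − 0.17) = 3.048 m³/s.
= 263.3 ML/d.

263 ML/d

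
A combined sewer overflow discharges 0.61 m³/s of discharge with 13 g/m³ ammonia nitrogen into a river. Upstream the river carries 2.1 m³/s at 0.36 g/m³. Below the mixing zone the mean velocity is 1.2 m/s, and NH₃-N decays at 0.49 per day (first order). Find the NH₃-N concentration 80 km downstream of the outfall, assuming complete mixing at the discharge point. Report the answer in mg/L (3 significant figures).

After complete mixing, C₀ = (0.61·13 + 2.1·0.36) / 2.71 = 3.205 mg/L.
Travel time t = 8e+04 m / 1.2 m/s = 6.667e+04 s = 0.7716 d.
C = 3.205·exp(−0.49·0.7716) = 3.205·0.6852 = 2.196 mg/L.

2.20 mg/L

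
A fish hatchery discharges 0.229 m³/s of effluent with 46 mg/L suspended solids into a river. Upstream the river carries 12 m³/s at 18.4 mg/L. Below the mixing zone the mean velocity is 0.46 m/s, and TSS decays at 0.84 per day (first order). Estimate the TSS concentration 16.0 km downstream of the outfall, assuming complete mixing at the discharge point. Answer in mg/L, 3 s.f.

13.5 mg/L

After complete mixing, C₀ = (0.229·46 + 12·18.4) / 12.23 = 18.92 mg/L.
Travel time t = 1.6e+04 m / 0.46 m/s = 3.478e+04 s = 0.4026 d.
C = 18.92·exp(−0.84·0.4026) = 18.92·0.7131 = 13.49 mg/L.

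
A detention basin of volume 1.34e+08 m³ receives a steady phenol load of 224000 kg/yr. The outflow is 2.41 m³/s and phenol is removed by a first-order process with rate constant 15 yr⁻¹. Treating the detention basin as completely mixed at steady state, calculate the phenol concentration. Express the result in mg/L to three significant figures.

0.107 mg/L

Outflow Q = 2.41 m³/s × 3.156e+07 s/yr = 7.605e+07 m³/yr.
Steady-state CSTR mass balance: W = Q·C + k·V·C, so C = W/(Q + kV).
Q + kV = 7.605e+07 + 15·1.34e+08 = 2.086e+09 m³/yr.
C = 224000/2.086e+09 = 0.0001074 kg/m³ = 0.1074 mg/L.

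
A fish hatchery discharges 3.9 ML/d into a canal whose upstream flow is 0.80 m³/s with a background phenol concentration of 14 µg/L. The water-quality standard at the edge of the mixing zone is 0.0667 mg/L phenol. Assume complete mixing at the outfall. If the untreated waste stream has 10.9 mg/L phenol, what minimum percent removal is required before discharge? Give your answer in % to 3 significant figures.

3.9 ML/d = 0.04514 m³/s.
14 µg/L = 0.014 mg/L.
Mass balance: 0.0667·0.8451 = 0.04514·Cₑ + 0.8·0.014.
Cₑ = (0.05637 − 0.0112) / 0.04514 = 1.001 mg/L.
Required removal = 1 − 1.001/10.9 = 90.82 %.

90.8 %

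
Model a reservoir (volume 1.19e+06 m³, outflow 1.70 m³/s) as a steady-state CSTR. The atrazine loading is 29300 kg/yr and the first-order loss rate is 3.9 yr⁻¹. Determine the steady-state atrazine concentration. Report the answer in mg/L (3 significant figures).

0.503 mg/L

Outflow Q = 1.70 m³/s × 3.156e+07 s/yr = 5.365e+07 m³/yr.
Steady-state CSTR mass balance: W = Q·C + k·V·C, so C = W/(Q + kV).
Q + kV = 5.365e+07 + 3.9·1.19e+06 = 5.829e+07 m³/yr.
C = 29300/5.829e+07 = 0.0005027 kg/m³ = 0.5027 mg/L.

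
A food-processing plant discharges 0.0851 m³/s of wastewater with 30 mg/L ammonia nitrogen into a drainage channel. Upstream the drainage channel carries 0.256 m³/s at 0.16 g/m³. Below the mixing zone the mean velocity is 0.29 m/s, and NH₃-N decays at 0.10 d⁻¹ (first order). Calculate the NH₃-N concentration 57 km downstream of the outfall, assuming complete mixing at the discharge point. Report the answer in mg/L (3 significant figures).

After complete mixing, C₀ = (0.0851·30 + 0.256·0.16) / 0.3411 = 7.605 mg/L.
Travel time t = 5.7e+04 m / 0.29 m/s = 1.966e+05 s = 2.275 d.
C = 7.605·exp(−0.10·2.275) = 7.605·0.7965 = 6.057 mg/L.

6.06 mg/L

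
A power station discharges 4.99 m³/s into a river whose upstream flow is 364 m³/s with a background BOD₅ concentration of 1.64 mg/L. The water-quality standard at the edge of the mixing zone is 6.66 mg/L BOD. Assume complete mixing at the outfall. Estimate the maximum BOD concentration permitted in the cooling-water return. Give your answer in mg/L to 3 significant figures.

Mass balance: 6.66·369 = 4.99·Cₑ + 364·1.64.
Cₑ = (2457 − 597) / 4.99 = 372.8 mg/L.

373 mg/L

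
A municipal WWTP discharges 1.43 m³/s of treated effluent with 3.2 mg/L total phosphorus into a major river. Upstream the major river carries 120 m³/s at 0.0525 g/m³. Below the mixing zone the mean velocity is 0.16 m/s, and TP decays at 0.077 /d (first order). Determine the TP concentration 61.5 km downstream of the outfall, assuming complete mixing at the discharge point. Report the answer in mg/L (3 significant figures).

After complete mixing, C₀ = (1.43·3.2 + 120·0.0525) / 121.4 = 0.08957 mg/L.
Travel time t = 6.15e+04 m / 0.16 m/s = 3.844e+05 s = 4.449 d.
C = 0.08957·exp(−0.077·4.449) = 0.08957·0.71 = 0.06359 mg/L.

0.0636 mg/L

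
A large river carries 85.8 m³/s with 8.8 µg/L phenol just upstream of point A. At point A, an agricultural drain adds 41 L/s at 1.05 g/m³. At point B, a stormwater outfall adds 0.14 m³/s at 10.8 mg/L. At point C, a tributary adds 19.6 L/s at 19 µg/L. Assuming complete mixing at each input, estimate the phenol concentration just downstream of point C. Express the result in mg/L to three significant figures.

8.8 µg/L = 0.0088 mg/L.
41 L/s = 0.041 m³/s.
After input A: C = (85.8·0.0088 + 0.041·1.05) / 85.84 = 0.009297 mg/L.
After input B: C = (85.84·0.009297 + 0.14·10.8) / 85.98 = 0.02687 mg/L.
19.6 L/s = 0.0196 m³/s.
19 µg/L = 0.019 mg/L.
After input C: C = (85.98·0.02687 + 0.0196·0.019) / 86 = 0.02687 mg/L.

0.0269 mg/L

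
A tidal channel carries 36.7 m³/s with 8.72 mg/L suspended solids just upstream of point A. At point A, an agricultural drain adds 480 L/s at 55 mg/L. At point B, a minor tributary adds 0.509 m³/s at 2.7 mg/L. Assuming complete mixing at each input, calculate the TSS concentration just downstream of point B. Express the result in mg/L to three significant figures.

9.23 mg/L

480 L/s = 0.48 m³/s.
After input A: C = (36.7·8.72 + 0.48·55) / 37.18 = 9.317 mg/L.
After input B: C = (37.18·9.317 + 0.509·2.7) / 37.69 = 9.228 mg/L.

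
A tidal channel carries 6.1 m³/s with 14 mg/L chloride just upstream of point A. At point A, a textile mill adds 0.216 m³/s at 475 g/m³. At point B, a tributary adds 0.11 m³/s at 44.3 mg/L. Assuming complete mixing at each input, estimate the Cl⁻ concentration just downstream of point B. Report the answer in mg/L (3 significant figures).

30.0 mg/L

After input A: C = (6.1·14 + 0.216·475) / 6.316 = 29.77 mg/L.
After input B: C = (6.316·29.77 + 0.11·44.3) / 6.426 = 30.01 mg/L.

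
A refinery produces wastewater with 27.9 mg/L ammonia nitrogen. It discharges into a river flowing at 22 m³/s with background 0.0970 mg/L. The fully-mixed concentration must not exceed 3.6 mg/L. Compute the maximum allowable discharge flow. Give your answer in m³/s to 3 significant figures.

3.17 m³/s

Mass balance at complete mixing: C_std·(Q_w + Q_r) = Q_w·C_e + Q_r·C_b.
Rearranging, Q_w = Q_r·(C_std − C_b)/(C_e − C_std) = 22·(3.6 − 0.097) / (27.9 − 3.6) = 3.171 m³/s.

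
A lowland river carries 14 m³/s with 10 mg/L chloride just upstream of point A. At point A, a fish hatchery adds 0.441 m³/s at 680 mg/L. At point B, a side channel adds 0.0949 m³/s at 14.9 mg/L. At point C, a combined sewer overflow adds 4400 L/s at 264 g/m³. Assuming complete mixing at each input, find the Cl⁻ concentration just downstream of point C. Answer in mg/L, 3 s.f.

84.6 mg/L

After input A: C = (14·10 + 0.441·680) / 14.44 = 30.46 mg/L.
After input B: C = (14.44·30.46 + 0.0949·14.9) / 14.54 = 30.36 mg/L.
4400 L/s = 4.4 m³/s.
After input C: C = (14.54·30.36 + 4.4·264) / 18.94 = 84.65 mg/L.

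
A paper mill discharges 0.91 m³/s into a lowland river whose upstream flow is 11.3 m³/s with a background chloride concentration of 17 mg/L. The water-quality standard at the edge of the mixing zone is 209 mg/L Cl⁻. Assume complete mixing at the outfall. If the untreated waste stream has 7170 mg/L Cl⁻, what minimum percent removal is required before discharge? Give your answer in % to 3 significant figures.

Mass balance: 209·12.21 = 0.91·Cₑ + 11.3·17.
Cₑ = (2552 − 192.1) / 0.91 = 2593 mg/L.
Required removal = 1 − 2593/7170 = 63.83 %.

63.8 %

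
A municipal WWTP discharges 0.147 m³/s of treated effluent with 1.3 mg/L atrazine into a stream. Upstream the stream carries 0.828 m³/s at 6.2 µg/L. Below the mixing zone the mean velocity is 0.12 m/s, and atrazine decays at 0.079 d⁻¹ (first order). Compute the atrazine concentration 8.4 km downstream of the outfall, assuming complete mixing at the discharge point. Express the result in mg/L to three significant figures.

6.2 µg/L = 0.0062 mg/L.
After complete mixing, C₀ = (0.147·1.3 + 0.828·0.0062) / 0.975 = 0.2013 mg/L.
Travel time t = 8400 m / 0.12 m/s = 7e+04 s = 0.8102 d.
C = 0.2013·exp(−0.079·0.8102) = 0.2013·0.938 = 0.1888 mg/L.

0.189 mg/L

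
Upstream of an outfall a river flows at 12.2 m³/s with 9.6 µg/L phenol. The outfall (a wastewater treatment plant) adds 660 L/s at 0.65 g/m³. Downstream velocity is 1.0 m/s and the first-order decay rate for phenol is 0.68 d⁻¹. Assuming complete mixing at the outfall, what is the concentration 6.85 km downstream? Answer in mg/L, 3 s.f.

660 L/s = 0.66 m³/s.
9.6 µg/L = 0.0096 mg/L.
After complete mixing, C₀ = (0.66·0.65 + 12.2·0.0096) / 12.86 = 0.04247 mg/L.
Travel time t = 6850 m / 1.0 m/s = 6850 s = 0.07928 d.
C = 0.04247·exp(−0.68·0.07928) = 0.04247·0.9475 = 0.04024 mg/L.

0.0402 mg/L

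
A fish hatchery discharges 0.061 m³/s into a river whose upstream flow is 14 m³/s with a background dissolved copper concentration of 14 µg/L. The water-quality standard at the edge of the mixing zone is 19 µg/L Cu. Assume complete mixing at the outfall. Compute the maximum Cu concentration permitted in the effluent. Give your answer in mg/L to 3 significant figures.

14 µg/L = 0.014 mg/L.
19 µg/L = 0.019 mg/L.
Mass balance: 0.019·14.06 = 0.061·Cₑ + 14·0.014.
Cₑ = (0.2672 − 0.196) / 0.061 = 1.167 mg/L.

1.17 mg/L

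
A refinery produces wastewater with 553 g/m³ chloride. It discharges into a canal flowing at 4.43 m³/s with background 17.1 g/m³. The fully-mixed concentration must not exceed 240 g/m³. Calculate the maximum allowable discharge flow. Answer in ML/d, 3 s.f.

273 ML/d

Mass balance at complete mixing: C_std·(Q_w + Q_r) = Q_w·C_e + Q_r·C_b.
Rearranging, Q_w = Q_r·(C_std − C_b)/(C_e − C_std) = 4.43·(240 − 17.1) / (553 − 240) = 3.155 m³/s.
= 272.6 ML/d.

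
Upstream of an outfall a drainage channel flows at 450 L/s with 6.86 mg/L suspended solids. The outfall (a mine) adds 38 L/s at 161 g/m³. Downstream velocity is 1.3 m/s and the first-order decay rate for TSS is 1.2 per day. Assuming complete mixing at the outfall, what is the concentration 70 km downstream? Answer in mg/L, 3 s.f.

38 L/s = 0.038 m³/s.
450 L/s = 0.45 m³/s.
After complete mixing, C₀ = (0.038·161 + 0.45·6.86) / 0.488 = 18.86 mg/L.
Travel time t = 7e+04 m / 1.3 m/s = 5.385e+04 s = 0.6232 d.
C = 18.86·exp(−1.2·0.6232) = 18.86·0.4734 = 8.929 mg/L.

8.93 mg/L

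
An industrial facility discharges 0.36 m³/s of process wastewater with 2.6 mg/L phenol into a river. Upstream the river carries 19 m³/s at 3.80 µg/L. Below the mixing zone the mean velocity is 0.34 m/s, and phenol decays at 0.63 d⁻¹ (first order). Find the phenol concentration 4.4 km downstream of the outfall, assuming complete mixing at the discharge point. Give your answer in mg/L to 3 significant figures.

0.0474 mg/L

3.80 µg/L = 0.0038 mg/L.
After complete mixing, C₀ = (0.36·2.6 + 19·0.0038) / 19.36 = 0.05208 mg/L.
Travel time t = 4400 m / 0.34 m/s = 1.294e+04 s = 0.1498 d.
C = 0.05208·exp(−0.63·0.1498) = 0.05208·0.91 = 0.04739 mg/L.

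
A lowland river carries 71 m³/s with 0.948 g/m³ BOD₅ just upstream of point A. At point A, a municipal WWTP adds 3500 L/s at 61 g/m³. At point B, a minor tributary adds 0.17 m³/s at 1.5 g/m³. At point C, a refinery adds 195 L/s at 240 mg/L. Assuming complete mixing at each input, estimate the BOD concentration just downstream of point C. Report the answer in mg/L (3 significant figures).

4.38 mg/L

3500 L/s = 3.5 m³/s.
After input A: C = (71·0.948 + 3.5·61) / 74.5 = 3.769 mg/L.
After input B: C = (74.5·3.769 + 0.17·1.5) / 74.67 = 3.764 mg/L.
195 L/s = 0.195 m³/s.
After input C: C = (74.67·3.764 + 0.195·240) / 74.86 = 4.379 mg/L.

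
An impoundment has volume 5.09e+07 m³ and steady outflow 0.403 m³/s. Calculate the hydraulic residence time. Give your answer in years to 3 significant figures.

4.00 yr

Q = 0.403 m³/s × 3.156e+07 s/yr = 1.272e+07 m³/yr.
Hydraulic residence time τ = V/Q = 5.09e+07/1.272e+07 = 4.002 yr.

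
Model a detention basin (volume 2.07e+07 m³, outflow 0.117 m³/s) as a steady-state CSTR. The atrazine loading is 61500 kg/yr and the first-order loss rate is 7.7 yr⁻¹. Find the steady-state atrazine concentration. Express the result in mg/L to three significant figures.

Outflow Q = 0.117 m³/s × 3.156e+07 s/yr = 3.692e+06 m³/yr.
Steady-state CSTR mass balance: W = Q·C + k·V·C, so C = W/(Q + kV).
Q + kV = 3.692e+06 + 7.7·2.07e+07 = 1.631e+08 m³/yr.
C = 61500/1.631e+08 = 0.0003771 kg/m³ = 0.3771 mg/L.

0.377 mg/L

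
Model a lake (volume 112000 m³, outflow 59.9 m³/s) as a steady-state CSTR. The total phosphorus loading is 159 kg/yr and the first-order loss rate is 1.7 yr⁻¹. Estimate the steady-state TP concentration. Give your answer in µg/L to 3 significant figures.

Outflow Q = 59.9 m³/s × 3.156e+07 s/yr = 1.89e+09 m³/yr.
Steady-state CSTR mass balance: W = Q·C + k·V·C, so C = W/(Q + kV).
Q + kV = 1.89e+09 + 1.7·112000 = 1.89e+09 m³/yr.
C = 159/1.89e+09 = 8.411e-08 kg/m³ = 8.411e-05 mg/L = 0.08411 µg/L.

0.0841 µg/L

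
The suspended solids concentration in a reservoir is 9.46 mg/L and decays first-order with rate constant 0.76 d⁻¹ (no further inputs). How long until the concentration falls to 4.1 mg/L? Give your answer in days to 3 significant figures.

1.10 d

t = ln(C₀/C)/k = ln(9.46/4.1)/0.76 = 0.8361/0.76 = 1.1 d.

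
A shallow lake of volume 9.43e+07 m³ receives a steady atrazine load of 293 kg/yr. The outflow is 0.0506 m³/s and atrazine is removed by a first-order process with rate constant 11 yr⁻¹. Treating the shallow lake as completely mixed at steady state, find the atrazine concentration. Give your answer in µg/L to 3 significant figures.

Outflow Q = 0.0506 m³/s × 3.156e+07 s/yr = 1.597e+06 m³/yr.
Steady-state CSTR mass balance: W = Q·C + k·V·C, so C = W/(Q + kV).
Q + kV = 1.597e+06 + 11·9.43e+07 = 1.039e+09 m³/yr.
C = 293/1.039e+09 = 2.82e-07 kg/m³ = 0.000282 mg/L = 0.282 µg/L.

0.282 µg/L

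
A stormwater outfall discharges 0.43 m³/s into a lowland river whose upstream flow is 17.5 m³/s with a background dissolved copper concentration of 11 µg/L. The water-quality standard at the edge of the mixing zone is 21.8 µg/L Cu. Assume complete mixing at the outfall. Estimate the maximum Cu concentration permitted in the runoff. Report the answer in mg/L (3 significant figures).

0.461 mg/L

11 µg/L = 0.011 mg/L.
21.8 µg/L = 0.0218 mg/L.
Mass balance: 0.0218·17.93 = 0.43·Cₑ + 17.5·0.011.
Cₑ = (0.3909 − 0.1925) / 0.43 = 0.4613 mg/L.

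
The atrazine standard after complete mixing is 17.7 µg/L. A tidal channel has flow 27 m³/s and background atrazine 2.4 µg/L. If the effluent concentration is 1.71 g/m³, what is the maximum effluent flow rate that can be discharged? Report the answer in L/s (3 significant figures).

2.4 µg/L = 0.0024 mg/L.
17.7 µg/L = 0.0177 mg/L.
Mass balance at complete mixing: C_std·(Q_w + Q_r) = Q_w·C_e + Q_r·C_b.
Rearranging, Q_w = Q_r·(C_std − C_b)/(C_e − C_std) = 27·(0.0177 − 0.0024) / (1.71 − 0.0177) = 0.2441 m³/s.
= 244.1 L/s.

244 L/s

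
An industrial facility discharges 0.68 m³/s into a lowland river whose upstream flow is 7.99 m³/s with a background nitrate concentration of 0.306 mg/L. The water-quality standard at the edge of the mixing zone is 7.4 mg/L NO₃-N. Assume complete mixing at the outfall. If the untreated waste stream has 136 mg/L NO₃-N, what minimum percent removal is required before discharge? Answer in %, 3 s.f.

Mass balance: 7.4·8.67 = 0.68·Cₑ + 7.99·0.306.
Cₑ = (64.16 − 2.445) / 0.68 = 90.75 mg/L.
Required removal = 1 − 90.75/136 = 33.27 %.

33.3 %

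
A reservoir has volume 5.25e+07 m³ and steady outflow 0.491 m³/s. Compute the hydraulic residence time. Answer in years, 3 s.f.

Q = 0.491 m³/s × 3.156e+07 s/yr = 1.549e+07 m³/yr.
Hydraulic residence time τ = V/Q = 5.25e+07/1.549e+07 = 3.388 yr.

3.39 yr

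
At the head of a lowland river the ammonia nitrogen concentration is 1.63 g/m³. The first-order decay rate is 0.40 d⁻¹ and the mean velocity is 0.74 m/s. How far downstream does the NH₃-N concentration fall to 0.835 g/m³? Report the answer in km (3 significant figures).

From C = C₀·e^(−kt), t = ln(C₀/C)/k = ln(1.63/0.835)/0.40 = 0.6689/0.40 = 1.672 d.
Distance = v·t = 0.74 m/s × 1.445e+05 s = 1.069e+05 m = 106.9 km.

107 km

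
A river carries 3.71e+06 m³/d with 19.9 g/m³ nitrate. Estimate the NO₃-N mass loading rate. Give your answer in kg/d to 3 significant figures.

3.71e+06 m³/d = 42.94 m³/s.
Mass flux = Q·C = 42.94 m³/s × 19.9 g/m³ = 854.5 g/s.
= 854.5 g/s × 86.4 = 7.383e+04 kg/d.

73800 kg/d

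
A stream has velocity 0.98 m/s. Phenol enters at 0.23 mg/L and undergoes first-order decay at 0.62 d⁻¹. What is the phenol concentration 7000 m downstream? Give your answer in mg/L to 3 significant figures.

Travel time t = 7000 m / 0.98 m/s = 7000/0.98 = 7143 s = 0.08267 d.
First-order decay: C = 0.23·exp(−0.62·0.08267) = 0.23·0.95 = 0.2185 mg/L.

0.219 mg/L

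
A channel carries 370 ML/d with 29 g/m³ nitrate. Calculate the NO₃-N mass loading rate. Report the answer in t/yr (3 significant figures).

3920 t/yr

370 ML/d = 4.282 m³/s.
Mass flux = Q·C = 4.282 m³/s × 29 g/m³ = 124.2 g/s.
= 124.2 g/s × 31.56 = 3919 t/yr.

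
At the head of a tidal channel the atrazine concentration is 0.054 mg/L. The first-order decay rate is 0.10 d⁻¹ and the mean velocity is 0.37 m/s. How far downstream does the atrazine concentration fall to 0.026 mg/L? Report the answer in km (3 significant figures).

From C = C₀·e^(−kt), t = ln(C₀/C)/k = ln(0.054/0.026)/0.10 = 0.7309/0.10 = 7.309 d.
Distance = v·t = 0.37 m/s × 6.315e+05 s = 2.337e+05 m = 233.7 km.

234 km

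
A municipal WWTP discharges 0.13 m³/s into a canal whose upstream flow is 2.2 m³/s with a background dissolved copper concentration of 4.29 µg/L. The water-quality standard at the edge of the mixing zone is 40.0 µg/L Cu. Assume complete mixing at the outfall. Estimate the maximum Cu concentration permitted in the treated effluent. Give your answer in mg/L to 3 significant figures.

4.29 µg/L = 0.00429 mg/L.
40.0 µg/L = 0.04 mg/L.
Mass balance: 0.04·2.33 = 0.13·Cₑ + 2.2·0.00429.
Cₑ = (0.0932 − 0.009438) / 0.13 = 0.6443 mg/L.

0.644 mg/L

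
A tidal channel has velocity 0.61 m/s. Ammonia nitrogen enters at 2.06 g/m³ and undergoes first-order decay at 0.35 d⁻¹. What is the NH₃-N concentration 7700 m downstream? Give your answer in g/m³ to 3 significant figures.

1.96 g/m³

Travel time t = 7700 m / 0.61 m/s = 7700/0.61 = 1.262e+04 s = 0.1461 d.
First-order decay: C = 2.06·exp(−0.35·0.1461) = 2.06·0.9502 = 1.957 g/m³.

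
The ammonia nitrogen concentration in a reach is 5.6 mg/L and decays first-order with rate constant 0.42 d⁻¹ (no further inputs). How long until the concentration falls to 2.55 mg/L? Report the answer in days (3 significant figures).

t = ln(C₀/C)/k = ln(5.6/2.55)/0.42 = 0.7867/0.42 = 1.873 d.

1.87 d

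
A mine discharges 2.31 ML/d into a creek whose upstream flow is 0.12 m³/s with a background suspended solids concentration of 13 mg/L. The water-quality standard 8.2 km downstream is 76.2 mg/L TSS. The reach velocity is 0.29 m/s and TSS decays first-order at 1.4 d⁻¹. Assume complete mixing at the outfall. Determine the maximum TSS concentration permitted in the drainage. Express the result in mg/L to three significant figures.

603 mg/L

2.31 ML/d = 0.02674 m³/s.
Travel time to the compliance point: t = 8200/0.29 = 2.828e+04 s = 0.3273 d; decay factor exp(−1.4·0.3273) = 0.6324.
So the concentration just after mixing may be at most 76.2/0.6324 = 120.5 mg/L.
Mass balance: 120.5·0.1467 = 0.02674·Cₑ + 0.12·13.
Cₑ = (17.68 − 1.56) / 0.02674 = 602.9 mg/L.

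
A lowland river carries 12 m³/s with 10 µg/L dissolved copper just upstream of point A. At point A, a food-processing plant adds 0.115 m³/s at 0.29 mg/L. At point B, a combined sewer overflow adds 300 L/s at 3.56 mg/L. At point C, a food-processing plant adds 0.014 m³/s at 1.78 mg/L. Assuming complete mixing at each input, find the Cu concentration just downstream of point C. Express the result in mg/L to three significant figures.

0.100 mg/L

10 µg/L = 0.01 mg/L.
After input A: C = (12·0.01 + 0.115·0.29) / 12.12 = 0.01266 mg/L.
300 L/s = 0.3 m³/s.
After input B: C = (12.12·0.01266 + 0.3·3.56) / 12.42 = 0.09838 mg/L.
After input C: C = (12.42·0.09838 + 0.014·1.78) / 12.43 = 0.1003 mg/L.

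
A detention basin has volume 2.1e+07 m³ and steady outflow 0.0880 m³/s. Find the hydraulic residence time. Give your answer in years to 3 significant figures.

7.56 yr

Q = 0.0880 m³/s × 3.156e+07 s/yr = 2.777e+06 m³/yr.
Hydraulic residence time τ = V/Q = 2.1e+07/2.777e+06 = 7.562 yr.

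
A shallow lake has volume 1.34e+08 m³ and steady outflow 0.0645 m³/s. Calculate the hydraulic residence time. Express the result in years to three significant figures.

Q = 0.0645 m³/s × 3.156e+07 s/yr = 2.035e+06 m³/yr.
Hydraulic residence time τ = V/Q = 1.34e+08/2.035e+06 = 65.83 yr.

65.8 yr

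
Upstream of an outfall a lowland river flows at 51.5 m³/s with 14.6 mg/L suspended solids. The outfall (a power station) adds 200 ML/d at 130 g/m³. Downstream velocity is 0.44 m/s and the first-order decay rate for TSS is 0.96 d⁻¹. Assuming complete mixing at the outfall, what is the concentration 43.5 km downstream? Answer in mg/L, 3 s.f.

200 ML/d = 2.315 m³/s.
After complete mixing, C₀ = (2.315·130 + 51.5·14.6) / 53.81 = 19.56 mg/L.
Travel time t = 4.35e+04 m / 0.44 m/s = 9.886e+04 s = 1.144 d.
C = 19.56·exp(−0.96·1.144) = 19.56·0.3334 = 6.522 mg/L.

6.52 mg/L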